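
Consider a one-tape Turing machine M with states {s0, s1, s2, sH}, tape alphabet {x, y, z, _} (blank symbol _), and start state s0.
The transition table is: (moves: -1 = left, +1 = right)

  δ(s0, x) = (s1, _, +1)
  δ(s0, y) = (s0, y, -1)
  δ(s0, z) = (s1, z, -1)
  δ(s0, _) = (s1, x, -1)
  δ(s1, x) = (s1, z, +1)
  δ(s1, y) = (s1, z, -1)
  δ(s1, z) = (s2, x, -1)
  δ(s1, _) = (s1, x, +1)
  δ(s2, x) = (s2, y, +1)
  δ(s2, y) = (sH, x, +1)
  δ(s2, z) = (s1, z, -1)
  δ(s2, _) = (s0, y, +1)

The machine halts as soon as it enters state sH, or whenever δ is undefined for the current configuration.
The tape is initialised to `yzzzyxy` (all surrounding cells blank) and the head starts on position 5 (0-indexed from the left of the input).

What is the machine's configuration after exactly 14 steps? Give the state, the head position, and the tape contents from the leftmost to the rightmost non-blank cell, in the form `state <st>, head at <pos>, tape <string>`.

state s1, head at 1, tape yzzxzzzzx

state=s0 head=5 tape=yzzzy[x]y__   (s0,x)→(s1,_,+1)
state=s1 head=6 tape=yzzzy_[y]__   (s1,y)→(s1,z,-1)
state=s1 head=5 tape=yzzzy[_]z__   (s1,_)→(s1,x,+1)
state=s1 head=6 tape=yzzzyx[z]__   (s1,z)→(s2,x,-1)
state=s2 head=5 tape=yzzzy[x]x__   (s2,x)→(s2,y,+1)
state=s2 head=6 tape=yzzzyy[x]__   (s2,x)→(s2,y,+1)
state=s2 head=7 tape=yzzzyyy[_]_   (s2,_)→(s0,y,+1)
state=s0 head=8 tape=yzzzyyyy[_]   (s0,_)→(s1,x,-1)
state=s1 head=7 tape=yzzzyyy[y]x   (s1,y)→(s1,z,-1)
state=s1 head=6 tape=yzzzyy[y]zx   (s1,y)→(s1,z,-1)
state=s1 head=5 tape=yzzzy[y]zzx   (s1,y)→(s1,z,-1)
state=s1 head=4 tape=yzzz[y]zzzx   (s1,y)→(s1,z,-1)
state=s1 head=3 tape=yzz[z]zzzzx   (s1,z)→(s2,x,-1)
state=s2 head=2 tape=yz[z]xzzzzx   (s2,z)→(s1,z,-1)
state=s1 head=1 tape=y[z]zxzzzzx
After 14 steps: state s1, head at 1, tape yzzxzzzzx.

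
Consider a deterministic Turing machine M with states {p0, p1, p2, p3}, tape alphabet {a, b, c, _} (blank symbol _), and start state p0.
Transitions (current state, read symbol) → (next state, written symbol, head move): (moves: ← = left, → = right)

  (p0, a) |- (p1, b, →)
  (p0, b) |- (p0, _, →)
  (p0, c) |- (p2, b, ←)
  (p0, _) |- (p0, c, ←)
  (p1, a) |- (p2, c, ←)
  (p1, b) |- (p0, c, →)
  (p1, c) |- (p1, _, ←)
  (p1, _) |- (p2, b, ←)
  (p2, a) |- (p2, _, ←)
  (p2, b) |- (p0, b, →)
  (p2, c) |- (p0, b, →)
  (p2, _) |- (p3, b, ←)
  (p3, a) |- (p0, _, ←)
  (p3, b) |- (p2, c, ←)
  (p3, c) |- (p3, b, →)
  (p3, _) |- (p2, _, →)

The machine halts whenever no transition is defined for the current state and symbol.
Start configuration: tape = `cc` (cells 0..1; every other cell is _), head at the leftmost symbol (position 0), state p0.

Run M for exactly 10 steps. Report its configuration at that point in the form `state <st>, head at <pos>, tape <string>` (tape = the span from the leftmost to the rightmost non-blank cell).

p0 | ___[c]c   read c → write b, move ←, go to p2
p2 | __[_]bc   read _ → write b, move ←, go to p3
p3 | _[_]bbc   read _ → write _, move →, go to p2
p2 | __[b]bc   read b → write b, move →, go to p0
p0 | __b[b]c   read b → write _, move →, go to p0
p0 | __b_[c]   read c → write b, move ←, go to p2
p2 | __b[_]b   read _ → write b, move ←, go to p3
p3 | __[b]bb   read b → write c, move ←, go to p2
p2 | _[_]cbb   read _ → write b, move ←, go to p3
p3 | [_]bcbb   read _ → write _, move →, go to p2
p2 | _[b]cbb
After 10 steps: state p2, head at -2, tape bcbb.

state p2, head at -2, tape bcbb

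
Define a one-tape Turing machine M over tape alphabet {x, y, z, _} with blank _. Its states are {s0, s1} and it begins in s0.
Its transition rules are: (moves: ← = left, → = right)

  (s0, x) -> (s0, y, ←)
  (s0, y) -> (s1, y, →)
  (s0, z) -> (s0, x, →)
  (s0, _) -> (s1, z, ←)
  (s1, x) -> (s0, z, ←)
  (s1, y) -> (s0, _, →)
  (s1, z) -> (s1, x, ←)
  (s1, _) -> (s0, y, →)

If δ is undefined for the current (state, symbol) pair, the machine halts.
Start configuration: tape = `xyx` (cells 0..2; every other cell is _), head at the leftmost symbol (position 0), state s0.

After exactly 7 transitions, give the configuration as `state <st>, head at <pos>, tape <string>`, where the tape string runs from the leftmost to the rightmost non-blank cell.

state=s0 head=0 tape=__[x]yx   (s0,x)→(s0,y,←)
state=s0 head=-1 tape=_[_]yyx   (s0,_)→(s1,z,←)
state=s1 head=-2 tape=[_]zyyx   (s1,_)→(s0,y,→)
state=s0 head=-1 tape=y[z]yyx   (s0,z)→(s0,x,→)
state=s0 head=0 tape=yx[y]yx   (s0,y)→(s1,y,→)
state=s1 head=1 tape=yxy[y]x   (s1,y)→(s0,_,→)
state=s0 head=2 tape=yxy_[x]   (s0,x)→(s0,y,←)
state=s0 head=1 tape=yxy[_]y
After 7 steps: state s0, head at 1, tape yxy_y.

state s0, head at 1, tape yxy_y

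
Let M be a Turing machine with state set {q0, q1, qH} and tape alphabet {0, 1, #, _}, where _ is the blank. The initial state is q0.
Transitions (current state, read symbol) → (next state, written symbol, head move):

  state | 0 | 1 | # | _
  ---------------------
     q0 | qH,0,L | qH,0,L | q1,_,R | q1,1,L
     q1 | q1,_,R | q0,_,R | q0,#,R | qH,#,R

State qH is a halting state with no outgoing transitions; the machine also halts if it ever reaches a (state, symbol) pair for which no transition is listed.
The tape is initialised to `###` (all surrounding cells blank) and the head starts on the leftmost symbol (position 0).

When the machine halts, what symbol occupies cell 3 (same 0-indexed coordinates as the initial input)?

#

q0 | [#]##__   read # → write _, move R, go to q1
q1 | _[#]#__   read # → write #, move R, go to q0
q0 | _#[#]__   read # → write _, move R, go to q1
q1 | _#_[_]_   read _ → write #, move R, go to qH
qH | _#_#[_]
Cell 3 holds # when M halts.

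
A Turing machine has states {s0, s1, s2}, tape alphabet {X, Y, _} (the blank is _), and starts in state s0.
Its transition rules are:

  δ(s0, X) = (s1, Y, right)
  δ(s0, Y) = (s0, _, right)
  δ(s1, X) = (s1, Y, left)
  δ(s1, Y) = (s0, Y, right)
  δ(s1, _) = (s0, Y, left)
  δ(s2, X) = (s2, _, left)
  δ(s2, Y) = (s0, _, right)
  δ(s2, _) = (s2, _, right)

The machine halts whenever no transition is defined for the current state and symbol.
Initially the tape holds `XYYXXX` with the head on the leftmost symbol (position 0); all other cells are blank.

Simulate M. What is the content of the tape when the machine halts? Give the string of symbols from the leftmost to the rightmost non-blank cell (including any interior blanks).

s0 | [X]YYXXX__   read X → write Y, move right, go to s1
s1 | Y[Y]YXXX__   read Y → write Y, move right, go to s0
s0 | YY[Y]XXX__   read Y → write _, move right, go to s0
s0 | YY_[X]XX__   read X → write Y, move right, go to s1
s1 | YY_Y[X]X__   read X → write Y, move left, go to s1
s1 | YY_[Y]YX__   read Y → write Y, move right, go to s0
s0 | YY_Y[Y]X__   read Y → write _, move right, go to s0
s0 | YY_Y_[X]__   read X → write Y, move right, go to s1
s1 | YY_Y_Y[_]_   read _ → write Y, move left, go to s0
s0 | YY_Y_[Y]Y_   read Y → write _, move right, go to s0
s0 | YY_Y__[Y]_   read Y → write _, move right, go to s0
s0 | YY_Y___[_]
The non-blank tape span at halt is YY_Y.

YY_Y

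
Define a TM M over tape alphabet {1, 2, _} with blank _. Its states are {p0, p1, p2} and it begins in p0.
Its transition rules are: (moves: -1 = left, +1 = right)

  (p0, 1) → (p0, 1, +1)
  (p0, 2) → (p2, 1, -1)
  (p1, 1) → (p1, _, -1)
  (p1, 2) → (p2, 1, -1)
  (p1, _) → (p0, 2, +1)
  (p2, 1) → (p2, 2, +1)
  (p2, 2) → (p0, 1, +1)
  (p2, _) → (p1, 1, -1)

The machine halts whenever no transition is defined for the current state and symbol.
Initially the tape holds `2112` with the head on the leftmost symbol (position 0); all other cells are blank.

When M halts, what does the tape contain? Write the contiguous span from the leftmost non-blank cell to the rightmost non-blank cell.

state=p0 head=0 tape=__[2]112__   (p0,2)→(p2,1,-1)
state=p2 head=-1 tape=_[_]1112__   (p2,_)→(p1,1,-1)
state=p1 head=-2 tape=[_]11112__   (p1,_)→(p0,2,+1)
state=p0 head=-1 tape=2[1]1112__   (p0,1)→(p0,1,+1)
state=p0 head=0 tape=21[1]112__   (p0,1)→(p0,1,+1)
state=p0 head=1 tape=211[1]12__   (p0,1)→(p0,1,+1)
state=p0 head=2 tape=2111[1]2__   (p0,1)→(p0,1,+1)
state=p0 head=3 tape=21111[2]__   (p0,2)→(p2,1,-1)
state=p2 head=2 tape=2111[1]1__   (p2,1)→(p2,2,+1)
state=p2 head=3 tape=21112[1]__   (p2,1)→(p2,2,+1)
state=p2 head=4 tape=211122[_]_   (p2,_)→(p1,1,-1)
state=p1 head=3 tape=21112[2]1_   (p1,2)→(p2,1,-1)
state=p2 head=2 tape=2111[2]11_   (p2,2)→(p0,1,+1)
state=p0 head=3 tape=21111[1]1_   (p0,1)→(p0,1,+1)
state=p0 head=4 tape=211111[1]_   (p0,1)→(p0,1,+1)
state=p0 head=5 tape=2111111[_]
The non-blank tape span at halt is 2111111.

2111111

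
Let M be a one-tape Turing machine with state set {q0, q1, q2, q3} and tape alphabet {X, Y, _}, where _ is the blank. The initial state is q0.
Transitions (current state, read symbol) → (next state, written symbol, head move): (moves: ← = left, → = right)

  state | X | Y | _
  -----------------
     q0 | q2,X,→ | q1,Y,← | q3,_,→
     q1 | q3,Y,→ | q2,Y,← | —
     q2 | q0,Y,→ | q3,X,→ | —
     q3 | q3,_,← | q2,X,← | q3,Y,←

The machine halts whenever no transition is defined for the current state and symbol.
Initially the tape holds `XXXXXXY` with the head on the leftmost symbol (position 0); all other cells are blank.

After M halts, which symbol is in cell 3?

Y

q0 | [X]XXXXXY_   read X → write X, move →, go to q2
q2 | X[X]XXXXY_   read X → write Y, move →, go to q0
q0 | XY[X]XXXY_   read X → write X, move →, go to q2
q2 | XYX[X]XXY_   read X → write Y, move →, go to q0
q0 | XYXY[X]XY_   read X → write X, move →, go to q2
q2 | XYXYX[X]Y_   read X → write Y, move →, go to q0
q0 | XYXYXY[Y]_   read Y → write Y, move ←, go to q1
q1 | XYXYX[Y]Y_   read Y → write Y, move ←, go to q2
q2 | XYXY[X]YY_   read X → write Y, move →, go to q0
q0 | XYXYY[Y]Y_   read Y → write Y, move ←, go to q1
q1 | XYXY[Y]YY_   read Y → write Y, move ←, go to q2
q2 | XYX[Y]YYY_   read Y → write X, move →, go to q3
q3 | XYXX[Y]YY_   read Y → write X, move ←, go to q2
q2 | XYX[X]XYY_   read X → write Y, move →, go to q0
q0 | XYXY[X]YY_   read X → write X, move →, go to q2
q2 | XYXYX[Y]Y_   read Y → write X, move →, go to q3
q3 | XYXYXX[Y]_   read Y → write X, move ←, go to q2
q2 | XYXYX[X]X_   read X → write Y, move →, go to q0
q0 | XYXYXY[X]_   read X → write X, move →, go to q2
q2 | XYXYXYX[_]
Cell 3 holds Y when M halts.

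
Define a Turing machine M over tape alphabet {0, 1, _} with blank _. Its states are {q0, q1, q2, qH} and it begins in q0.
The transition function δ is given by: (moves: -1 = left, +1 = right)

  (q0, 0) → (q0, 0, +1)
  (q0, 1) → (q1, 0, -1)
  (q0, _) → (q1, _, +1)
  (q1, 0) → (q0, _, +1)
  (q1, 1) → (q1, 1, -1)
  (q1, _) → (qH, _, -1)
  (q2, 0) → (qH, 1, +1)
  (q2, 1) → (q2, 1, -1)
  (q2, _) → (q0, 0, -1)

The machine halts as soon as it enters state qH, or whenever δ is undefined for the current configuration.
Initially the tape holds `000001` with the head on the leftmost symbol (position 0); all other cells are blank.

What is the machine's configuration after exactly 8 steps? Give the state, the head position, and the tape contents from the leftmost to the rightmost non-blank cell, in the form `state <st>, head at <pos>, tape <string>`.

q0 | [0]00001_   read 0 → write 0, move +1, go to q0
q0 | 0[0]0001_   read 0 → write 0, move +1, go to q0
q0 | 00[0]001_   read 0 → write 0, move +1, go to q0
q0 | 000[0]01_   read 0 → write 0, move +1, go to q0
q0 | 0000[0]1_   read 0 → write 0, move +1, go to q0
q0 | 00000[1]_   read 1 → write 0, move -1, go to q1
q1 | 0000[0]0_   read 0 → write _, move +1, go to q0
q0 | 0000_[0]_   read 0 → write 0, move +1, go to q0
q0 | 0000_0[_]
After 8 steps: state q0, head at 6, tape 0000_0.

state q0, head at 6, tape 0000_0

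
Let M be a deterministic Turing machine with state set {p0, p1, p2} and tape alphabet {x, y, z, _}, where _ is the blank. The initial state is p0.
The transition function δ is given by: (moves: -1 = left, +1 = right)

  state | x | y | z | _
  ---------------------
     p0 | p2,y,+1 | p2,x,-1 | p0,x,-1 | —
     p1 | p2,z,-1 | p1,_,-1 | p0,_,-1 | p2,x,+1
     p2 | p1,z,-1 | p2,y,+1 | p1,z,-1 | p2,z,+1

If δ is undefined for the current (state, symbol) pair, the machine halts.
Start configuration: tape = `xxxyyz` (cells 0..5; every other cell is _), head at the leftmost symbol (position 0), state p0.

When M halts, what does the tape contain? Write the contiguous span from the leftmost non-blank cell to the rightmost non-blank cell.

p0 | ___[x]xxyyz   read x → write y, move +1, go to p2
p2 | ___y[x]xyyz   read x → write z, move -1, go to p1
p1 | ___[y]zxyyz   read y → write _, move -1, go to p1
p1 | __[_]_zxyyz   read _ → write x, move +1, go to p2
p2 | __x[_]zxyyz   read _ → write z, move +1, go to p2
p2 | __xz[z]xyyz   read z → write z, move -1, go to p1
p1 | __x[z]zxyyz   read z → write _, move -1, go to p0
p0 | __[x]_zxyyz   read x → write y, move +1, go to p2
p2 | __y[_]zxyyz   read _ → write z, move +1, go to p2
p2 | __yz[z]xyyz   read z → write z, move -1, go to p1
p1 | __y[z]zxyyz   read z → write _, move -1, go to p0
p0 | __[y]_zxyyz   read y → write x, move -1, go to p2
p2 | _[_]x_zxyyz   read _ → write z, move +1, go to p2
p2 | _z[x]_zxyyz   read x → write z, move -1, go to p1
p1 | _[z]z_zxyyz   read z → write _, move -1, go to p0
p0 | [_]_z_zxyyz
The non-blank tape span at halt is z_zxyyz.

z_zxyyz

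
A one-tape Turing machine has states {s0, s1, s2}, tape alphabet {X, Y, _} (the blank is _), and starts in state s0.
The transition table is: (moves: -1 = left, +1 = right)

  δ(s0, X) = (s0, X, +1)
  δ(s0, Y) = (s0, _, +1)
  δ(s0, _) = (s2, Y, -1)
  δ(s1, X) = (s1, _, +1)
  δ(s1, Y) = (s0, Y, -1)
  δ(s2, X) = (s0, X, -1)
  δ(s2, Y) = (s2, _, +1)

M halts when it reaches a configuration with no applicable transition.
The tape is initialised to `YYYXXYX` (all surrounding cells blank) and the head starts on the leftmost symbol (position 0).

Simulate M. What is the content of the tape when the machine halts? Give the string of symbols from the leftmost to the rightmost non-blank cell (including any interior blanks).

XX_X_Y

state=s0 head=0 tape=[Y]YYXXYX__   (s0,Y)→(s0,_,+1)
state=s0 head=1 tape=_[Y]YXXYX__   (s0,Y)→(s0,_,+1)
state=s0 head=2 tape=__[Y]XXYX__   (s0,Y)→(s0,_,+1)
state=s0 head=3 tape=___[X]XYX__   (s0,X)→(s0,X,+1)
state=s0 head=4 tape=___X[X]YX__   (s0,X)→(s0,X,+1)
state=s0 head=5 tape=___XX[Y]X__   (s0,Y)→(s0,_,+1)
state=s0 head=6 tape=___XX_[X]__   (s0,X)→(s0,X,+1)
state=s0 head=7 tape=___XX_X[_]_   (s0,_)→(s2,Y,-1)
state=s2 head=6 tape=___XX_[X]Y_   (s2,X)→(s0,X,-1)
state=s0 head=5 tape=___XX[_]XY_   (s0,_)→(s2,Y,-1)
state=s2 head=4 tape=___X[X]YXY_   (s2,X)→(s0,X,-1)
state=s0 head=3 tape=___[X]XYXY_   (s0,X)→(s0,X,+1)
state=s0 head=4 tape=___X[X]YXY_   (s0,X)→(s0,X,+1)
state=s0 head=5 tape=___XX[Y]XY_   (s0,Y)→(s0,_,+1)
state=s0 head=6 tape=___XX_[X]Y_   (s0,X)→(s0,X,+1)
state=s0 head=7 tape=___XX_X[Y]_   (s0,Y)→(s0,_,+1)
state=s0 head=8 tape=___XX_X_[_]   (s0,_)→(s2,Y,-1)
state=s2 head=7 tape=___XX_X[_]Y
The non-blank tape span at halt is XX_X_Y.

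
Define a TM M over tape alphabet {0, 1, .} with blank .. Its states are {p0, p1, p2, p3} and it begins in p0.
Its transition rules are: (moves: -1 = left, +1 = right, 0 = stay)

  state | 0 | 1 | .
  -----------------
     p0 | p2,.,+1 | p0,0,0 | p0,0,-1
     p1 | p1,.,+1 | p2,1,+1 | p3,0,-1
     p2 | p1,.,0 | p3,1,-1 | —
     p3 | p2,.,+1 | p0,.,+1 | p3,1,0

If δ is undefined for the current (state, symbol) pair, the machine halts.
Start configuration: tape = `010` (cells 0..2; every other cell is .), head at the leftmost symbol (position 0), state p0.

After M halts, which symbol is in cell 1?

p0 | [0]10.   read 0 → write ., move +1, go to p2
p2 | .[1]0.   read 1 → write 1, move -1, go to p3
p3 | [.]10.   read . → write 1, move 0, go to p3
p3 | [1]10.   read 1 → write ., move +1, go to p0
p0 | .[1]0.   read 1 → write 0, move 0, go to p0
p0 | .[0]0.   read 0 → write ., move +1, go to p2
p2 | ..[0].   read 0 → write ., move 0, go to p1
p1 | ..[.].   read . → write 0, move -1, go to p3
p3 | .[.]0.   read . → write 1, move 0, go to p3
p3 | .[1]0.   read 1 → write ., move +1, go to p0
p0 | ..[0].   read 0 → write ., move +1, go to p2
p2 | ...[.]
Cell 1 holds . when M halts.

.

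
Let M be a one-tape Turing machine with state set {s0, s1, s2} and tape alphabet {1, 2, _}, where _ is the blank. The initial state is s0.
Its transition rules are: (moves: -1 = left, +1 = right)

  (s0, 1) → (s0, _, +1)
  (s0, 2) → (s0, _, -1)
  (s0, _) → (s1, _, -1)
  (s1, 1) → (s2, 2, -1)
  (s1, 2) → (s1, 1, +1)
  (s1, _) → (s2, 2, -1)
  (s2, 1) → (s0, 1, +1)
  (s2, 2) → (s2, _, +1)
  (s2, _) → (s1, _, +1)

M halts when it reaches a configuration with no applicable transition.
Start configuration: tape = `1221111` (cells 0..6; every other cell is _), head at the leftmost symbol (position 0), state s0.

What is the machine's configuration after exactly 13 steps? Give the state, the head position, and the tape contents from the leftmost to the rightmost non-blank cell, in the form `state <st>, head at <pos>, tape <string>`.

state s1, head at -1, tape 2__21111

state=s0 head=0 tape=__[1]221111   (s0,1)→(s0,_,+1)
state=s0 head=1 tape=___[2]21111   (s0,2)→(s0,_,-1)
state=s0 head=0 tape=__[_]_21111   (s0,_)→(s1,_,-1)
state=s1 head=-1 tape=_[_]__21111   (s1,_)→(s2,2,-1)
state=s2 head=-2 tape=[_]2__21111   (s2,_)→(s1,_,+1)
state=s1 head=-1 tape=_[2]__21111   (s1,2)→(s1,1,+1)
state=s1 head=0 tape=_1[_]_21111   (s1,_)→(s2,2,-1)
state=s2 head=-1 tape=_[1]2_21111   (s2,1)→(s0,1,+1)
state=s0 head=0 tape=_1[2]_21111   (s0,2)→(s0,_,-1)
state=s0 head=-1 tape=_[1]__21111   (s0,1)→(s0,_,+1)
state=s0 head=0 tape=__[_]_21111   (s0,_)→(s1,_,-1)
state=s1 head=-1 tape=_[_]__21111   (s1,_)→(s2,2,-1)
state=s2 head=-2 tape=[_]2__21111   (s2,_)→(s1,_,+1)
state=s1 head=-1 tape=_[2]__21111
After 13 steps: state s1, head at -1, tape 2__21111.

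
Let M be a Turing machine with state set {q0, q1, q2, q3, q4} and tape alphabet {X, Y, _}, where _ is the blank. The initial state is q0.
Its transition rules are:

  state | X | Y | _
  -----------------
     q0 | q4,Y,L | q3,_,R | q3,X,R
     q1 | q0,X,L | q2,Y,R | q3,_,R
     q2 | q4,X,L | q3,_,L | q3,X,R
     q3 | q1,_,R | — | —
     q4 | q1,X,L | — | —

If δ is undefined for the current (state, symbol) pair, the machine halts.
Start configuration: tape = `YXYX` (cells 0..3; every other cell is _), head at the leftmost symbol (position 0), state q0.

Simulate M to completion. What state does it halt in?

q0 | [Y]XYX   read Y → write _, move R, go to q3
q3 | _[X]YX   read X → write _, move R, go to q1
q1 | __[Y]X   read Y → write Y, move R, go to q2
q2 | __Y[X]   read X → write X, move L, go to q4
q4 | __[Y]X
No transition is defined for (q4, Y); M halts in state q4.

q4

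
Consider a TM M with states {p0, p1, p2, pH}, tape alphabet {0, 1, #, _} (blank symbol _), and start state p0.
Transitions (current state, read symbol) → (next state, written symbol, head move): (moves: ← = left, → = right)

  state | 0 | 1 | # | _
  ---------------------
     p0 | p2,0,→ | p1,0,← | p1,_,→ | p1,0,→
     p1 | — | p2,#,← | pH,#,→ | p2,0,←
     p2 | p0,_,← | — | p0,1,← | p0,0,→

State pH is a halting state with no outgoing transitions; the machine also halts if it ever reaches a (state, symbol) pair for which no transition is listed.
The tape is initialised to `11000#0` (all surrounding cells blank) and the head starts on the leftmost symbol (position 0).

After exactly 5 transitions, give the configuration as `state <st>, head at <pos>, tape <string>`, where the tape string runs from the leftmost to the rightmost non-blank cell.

state p0, head at -1, tape 00_1000#0

p0 | __[1]1000#0   read 1 → write 0, move ←, go to p1
p1 | _[_]01000#0   read _ → write 0, move ←, go to p2
p2 | [_]001000#0   read _ → write 0, move →, go to p0
p0 | 0[0]01000#0   read 0 → write 0, move →, go to p2
p2 | 00[0]1000#0   read 0 → write _, move ←, go to p0
p0 | 0[0]_1000#0
After 5 steps: state p0, head at -1, tape 00_1000#0.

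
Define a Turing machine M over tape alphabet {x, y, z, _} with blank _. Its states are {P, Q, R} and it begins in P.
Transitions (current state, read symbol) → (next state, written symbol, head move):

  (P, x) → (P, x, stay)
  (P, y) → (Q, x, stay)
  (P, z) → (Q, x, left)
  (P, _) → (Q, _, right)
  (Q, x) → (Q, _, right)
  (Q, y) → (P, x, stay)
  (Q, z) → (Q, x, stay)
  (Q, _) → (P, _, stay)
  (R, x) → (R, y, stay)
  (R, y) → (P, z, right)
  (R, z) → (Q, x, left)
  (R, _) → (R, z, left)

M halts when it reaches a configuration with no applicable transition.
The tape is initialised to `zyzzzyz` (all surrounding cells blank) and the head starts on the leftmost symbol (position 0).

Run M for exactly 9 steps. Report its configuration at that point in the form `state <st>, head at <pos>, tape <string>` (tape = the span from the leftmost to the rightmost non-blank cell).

state P, head at 1, tape xzzzyz

P | _[z]yzzzyz   read z → write x, move left, go to Q
Q | [_]xyzzzyz   read _ → write _, move stay, go to P
P | [_]xyzzzyz   read _ → write _, move right, go to Q
Q | _[x]yzzzyz   read x → write _, move right, go to Q
Q | __[y]zzzyz   read y → write x, move stay, go to P
P | __[x]zzzyz   read x → write x, move stay, go to P
P | __[x]zzzyz   read x → write x, move stay, go to P
P | __[x]zzzyz   read x → write x, move stay, go to P
P | __[x]zzzyz   read x → write x, move stay, go to P
P | __[x]zzzyz
After 9 steps: state P, head at 1, tape xzzzyz.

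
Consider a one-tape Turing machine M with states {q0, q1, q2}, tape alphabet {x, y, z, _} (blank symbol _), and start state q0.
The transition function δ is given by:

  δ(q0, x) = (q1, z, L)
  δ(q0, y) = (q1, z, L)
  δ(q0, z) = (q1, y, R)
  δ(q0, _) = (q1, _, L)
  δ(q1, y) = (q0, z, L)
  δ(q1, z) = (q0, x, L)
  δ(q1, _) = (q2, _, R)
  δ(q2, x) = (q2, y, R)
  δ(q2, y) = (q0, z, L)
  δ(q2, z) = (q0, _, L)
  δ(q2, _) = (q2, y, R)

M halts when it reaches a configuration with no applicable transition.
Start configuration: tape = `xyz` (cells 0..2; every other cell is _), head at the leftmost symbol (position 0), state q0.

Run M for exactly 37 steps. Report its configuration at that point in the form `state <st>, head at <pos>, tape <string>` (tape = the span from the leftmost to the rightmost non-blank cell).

state=q0 head=0 tape=______[x]yz   (q0,x)→(q1,z,L)
state=q1 head=-1 tape=_____[_]zyz   (q1,_)→(q2,_,R)
state=q2 head=0 tape=______[z]yz   (q2,z)→(q0,_,L)
state=q0 head=-1 tape=_____[_]_yz   (q0,_)→(q1,_,L)
state=q1 head=-2 tape=____[_]__yz   (q1,_)→(q2,_,R)
state=q2 head=-1 tape=_____[_]_yz   (q2,_)→(q2,y,R)
state=q2 head=0 tape=_____y[_]yz   (q2,_)→(q2,y,R)
state=q2 head=1 tape=_____yy[y]z   (q2,y)→(q0,z,L)
state=q0 head=0 tape=_____y[y]zz   (q0,y)→(q1,z,L)
state=q1 head=-1 tape=_____[y]zzz   (q1,y)→(q0,z,L)
state=q0 head=-2 tape=____[_]zzzz   (q0,_)→(q1,_,L)
state=q1 head=-3 tape=___[_]_zzzz   (q1,_)→(q2,_,R)
state=q2 head=-2 tape=____[_]zzzz   (q2,_)→(q2,y,R)
state=q2 head=-1 tape=____y[z]zzz   (q2,z)→(q0,_,L)
state=q0 head=-2 tape=____[y]_zzz   (q0,y)→(q1,z,L)
state=q1 head=-3 tape=___[_]z_zzz   (q1,_)→(q2,_,R)
state=q2 head=-2 tape=____[z]_zzz   (q2,z)→(q0,_,L)
state=q0 head=-3 tape=___[_]__zzz   (q0,_)→(q1,_,L)
state=q1 head=-4 tape=__[_]___zzz   (q1,_)→(q2,_,R)
state=q2 head=-3 tape=___[_]__zzz   (q2,_)→(q2,y,R)
state=q2 head=-2 tape=___y[_]_zzz   (q2,_)→(q2,y,R)
state=q2 head=-1 tape=___yy[_]zzz   (q2,_)→(q2,y,R)
state=q2 head=0 tape=___yyy[z]zz   (q2,z)→(q0,_,L)
state=q0 head=-1 tape=___yy[y]_zz   (q0,y)→(q1,z,L)
state=q1 head=-2 tape=___y[y]z_zz   (q1,y)→(q0,z,L)
state=q0 head=-3 tape=___[y]zz_zz   (q0,y)→(q1,z,L)
state=q1 head=-4 tape=__[_]zzz_zz   (q1,_)→(q2,_,R)
state=q2 head=-3 tape=___[z]zz_zz   (q2,z)→(q0,_,L)
state=q0 head=-4 tape=__[_]_zz_zz   (q0,_)→(q1,_,L)
state=q1 head=-5 tape=_[_]__zz_zz   (q1,_)→(q2,_,R)
state=q2 head=-4 tape=__[_]_zz_zz   (q2,_)→(q2,y,R)
state=q2 head=-3 tape=__y[_]zz_zz   (q2,_)→(q2,y,R)
state=q2 head=-2 tape=__yy[z]z_zz   (q2,z)→(q0,_,L)
state=q0 head=-3 tape=__y[y]_z_zz   (q0,y)→(q1,z,L)
state=q1 head=-4 tape=__[y]z_z_zz   (q1,y)→(q0,z,L)
state=q0 head=-5 tape=_[_]zz_z_zz   (q0,_)→(q1,_,L)
state=q1 head=-6 tape=[_]_zz_z_zz   (q1,_)→(q2,_,R)
state=q2 head=-5 tape=_[_]zz_z_zz
After 37 steps: state q2, head at -5, tape zz_z_zz.

state q2, head at -5, tape zz_z_zz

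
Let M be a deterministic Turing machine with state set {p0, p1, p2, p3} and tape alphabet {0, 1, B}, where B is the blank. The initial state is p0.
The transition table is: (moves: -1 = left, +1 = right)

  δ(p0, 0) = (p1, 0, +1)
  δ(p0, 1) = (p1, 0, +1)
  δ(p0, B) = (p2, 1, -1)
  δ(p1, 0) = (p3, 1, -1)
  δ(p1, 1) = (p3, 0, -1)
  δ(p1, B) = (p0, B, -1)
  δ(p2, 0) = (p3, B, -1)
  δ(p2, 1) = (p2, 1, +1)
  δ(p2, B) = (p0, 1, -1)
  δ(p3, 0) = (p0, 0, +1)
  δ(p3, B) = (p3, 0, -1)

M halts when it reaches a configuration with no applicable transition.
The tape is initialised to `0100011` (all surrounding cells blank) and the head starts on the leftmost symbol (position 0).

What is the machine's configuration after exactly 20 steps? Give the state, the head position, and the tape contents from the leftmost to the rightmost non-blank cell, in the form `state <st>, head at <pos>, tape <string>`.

p0 | [0]100011B   read 0 → write 0, move +1, go to p1
p1 | 0[1]00011B   read 1 → write 0, move -1, go to p3
p3 | [0]000011B   read 0 → write 0, move +1, go to p0
p0 | 0[0]00011B   read 0 → write 0, move +1, go to p1
p1 | 00[0]0011B   read 0 → write 1, move -1, go to p3
p3 | 0[0]10011B   read 0 → write 0, move +1, go to p0
p0 | 00[1]0011B   read 1 → write 0, move +1, go to p1
p1 | 000[0]011B   read 0 → write 1, move -1, go to p3
p3 | 00[0]1011B   read 0 → write 0, move +1, go to p0
p0 | 000[1]011B   read 1 → write 0, move +1, go to p1
p1 | 0000[0]11B   read 0 → write 1, move -1, go to p3
p3 | 000[0]111B   read 0 → write 0, move +1, go to p0
p0 | 0000[1]11B   read 1 → write 0, move +1, go to p1
p1 | 00000[1]1B   read 1 → write 0, move -1, go to p3
p3 | 0000[0]01B   read 0 → write 0, move +1, go to p0
p0 | 00000[0]1B   read 0 → write 0, move +1, go to p1
p1 | 000000[1]B   read 1 → write 0, move -1, go to p3
p3 | 00000[0]0B   read 0 → write 0, move +1, go to p0
p0 | 000000[0]B   read 0 → write 0, move +1, go to p1
p1 | 0000000[B]   read B → write B, move -1, go to p0
p0 | 000000[0]B
After 20 steps: state p0, head at 6, tape 0000000.

state p0, head at 6, tape 0000000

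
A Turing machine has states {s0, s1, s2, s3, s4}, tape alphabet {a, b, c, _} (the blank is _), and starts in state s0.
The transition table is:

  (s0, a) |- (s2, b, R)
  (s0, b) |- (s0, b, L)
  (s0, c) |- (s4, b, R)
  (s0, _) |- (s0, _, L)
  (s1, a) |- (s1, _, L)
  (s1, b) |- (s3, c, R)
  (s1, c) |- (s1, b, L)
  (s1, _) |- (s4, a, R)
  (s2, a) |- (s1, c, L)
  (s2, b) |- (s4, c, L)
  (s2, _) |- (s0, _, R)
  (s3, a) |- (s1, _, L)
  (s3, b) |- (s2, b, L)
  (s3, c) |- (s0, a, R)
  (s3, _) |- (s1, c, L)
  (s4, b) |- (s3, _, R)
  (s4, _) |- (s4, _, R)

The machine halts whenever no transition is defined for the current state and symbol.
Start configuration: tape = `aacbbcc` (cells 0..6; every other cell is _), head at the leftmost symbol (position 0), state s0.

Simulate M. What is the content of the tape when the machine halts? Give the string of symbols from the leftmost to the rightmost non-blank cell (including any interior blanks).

state=s0 head=0 tape=[a]acbbcc   (s0,a)→(s2,b,R)
state=s2 head=1 tape=b[a]cbbcc   (s2,a)→(s1,c,L)
state=s1 head=0 tape=[b]ccbbcc   (s1,b)→(s3,c,R)
state=s3 head=1 tape=c[c]cbbcc   (s3,c)→(s0,a,R)
state=s0 head=2 tape=ca[c]bbcc   (s0,c)→(s4,b,R)
state=s4 head=3 tape=cab[b]bcc   (s4,b)→(s3,_,R)
state=s3 head=4 tape=cab_[b]cc   (s3,b)→(s2,b,L)
state=s2 head=3 tape=cab[_]bcc   (s2,_)→(s0,_,R)
state=s0 head=4 tape=cab_[b]cc   (s0,b)→(s0,b,L)
state=s0 head=3 tape=cab[_]bcc   (s0,_)→(s0,_,L)
state=s0 head=2 tape=ca[b]_bcc   (s0,b)→(s0,b,L)
state=s0 head=1 tape=c[a]b_bcc   (s0,a)→(s2,b,R)
state=s2 head=2 tape=cb[b]_bcc   (s2,b)→(s4,c,L)
state=s4 head=1 tape=c[b]c_bcc   (s4,b)→(s3,_,R)
state=s3 head=2 tape=c_[c]_bcc   (s3,c)→(s0,a,R)
state=s0 head=3 tape=c_a[_]bcc   (s0,_)→(s0,_,L)
state=s0 head=2 tape=c_[a]_bcc   (s0,a)→(s2,b,R)
state=s2 head=3 tape=c_b[_]bcc   (s2,_)→(s0,_,R)
state=s0 head=4 tape=c_b_[b]cc   (s0,b)→(s0,b,L)
state=s0 head=3 tape=c_b[_]bcc   (s0,_)→(s0,_,L)
state=s0 head=2 tape=c_[b]_bcc   (s0,b)→(s0,b,L)
state=s0 head=1 tape=c[_]b_bcc   (s0,_)→(s0,_,L)
state=s0 head=0 tape=[c]_b_bcc   (s0,c)→(s4,b,R)
state=s4 head=1 tape=b[_]b_bcc   (s4,_)→(s4,_,R)
state=s4 head=2 tape=b_[b]_bcc   (s4,b)→(s3,_,R)
state=s3 head=3 tape=b__[_]bcc   (s3,_)→(s1,c,L)
state=s1 head=2 tape=b_[_]cbcc   (s1,_)→(s4,a,R)
state=s4 head=3 tape=b_a[c]bcc
The non-blank tape span at halt is b_acbcc.

b_acbcc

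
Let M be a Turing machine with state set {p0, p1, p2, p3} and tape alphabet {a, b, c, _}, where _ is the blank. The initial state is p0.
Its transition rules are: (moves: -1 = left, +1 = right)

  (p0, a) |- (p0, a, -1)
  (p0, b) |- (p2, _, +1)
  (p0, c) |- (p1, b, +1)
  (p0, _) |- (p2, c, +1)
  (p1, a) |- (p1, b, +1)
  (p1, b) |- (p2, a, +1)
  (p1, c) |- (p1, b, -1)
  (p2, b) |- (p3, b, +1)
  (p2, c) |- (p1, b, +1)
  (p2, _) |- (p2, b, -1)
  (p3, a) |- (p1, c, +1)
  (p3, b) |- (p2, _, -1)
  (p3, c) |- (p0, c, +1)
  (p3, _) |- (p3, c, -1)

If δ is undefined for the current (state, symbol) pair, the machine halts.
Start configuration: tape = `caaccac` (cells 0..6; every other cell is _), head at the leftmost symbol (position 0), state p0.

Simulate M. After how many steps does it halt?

15

p0 | [c]aaccac_   read c → write b, move +1, go to p1
p1 | b[a]accac_   read a → write b, move +1, go to p1
p1 | bb[a]ccac_   read a → write b, move +1, go to p1
p1 | bbb[c]cac_   read c → write b, move -1, go to p1
p1 | bb[b]bcac_   read b → write a, move +1, go to p2
p2 | bba[b]cac_   read b → write b, move +1, go to p3
p3 | bbab[c]ac_   read c → write c, move +1, go to p0
p0 | bbabc[a]c_   read a → write a, move -1, go to p0
p0 | bbab[c]ac_   read c → write b, move +1, go to p1
p1 | bbabb[a]c_   read a → write b, move +1, go to p1
p1 | bbabbb[c]_   read c → write b, move -1, go to p1
p1 | bbabb[b]b_   read b → write a, move +1, go to p2
p2 | bbabba[b]_   read b → write b, move +1, go to p3
p3 | bbabbab[_]   read _ → write c, move -1, go to p3
p3 | bbabba[b]c   read b → write _, move -1, go to p2
p2 | bbabb[a]_c
M halts after 15 transitions.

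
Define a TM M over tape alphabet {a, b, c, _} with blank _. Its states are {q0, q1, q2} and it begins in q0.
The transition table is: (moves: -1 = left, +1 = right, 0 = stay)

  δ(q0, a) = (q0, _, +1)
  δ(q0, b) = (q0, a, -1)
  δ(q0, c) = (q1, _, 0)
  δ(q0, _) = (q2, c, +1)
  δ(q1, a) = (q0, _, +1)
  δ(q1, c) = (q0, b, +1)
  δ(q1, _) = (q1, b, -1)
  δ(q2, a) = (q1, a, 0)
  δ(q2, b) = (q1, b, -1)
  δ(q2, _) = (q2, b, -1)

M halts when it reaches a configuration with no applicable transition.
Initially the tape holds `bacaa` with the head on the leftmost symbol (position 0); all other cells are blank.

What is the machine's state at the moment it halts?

q2

state=q0 head=0 tape=__[b]acaa__   (q0,b)→(q0,a,-1)
state=q0 head=-1 tape=_[_]aacaa__   (q0,_)→(q2,c,+1)
state=q2 head=0 tape=_c[a]acaa__   (q2,a)→(q1,a,0)
state=q1 head=0 tape=_c[a]acaa__   (q1,a)→(q0,_,+1)
state=q0 head=1 tape=_c_[a]caa__   (q0,a)→(q0,_,+1)
state=q0 head=2 tape=_c__[c]aa__   (q0,c)→(q1,_,0)
state=q1 head=2 tape=_c__[_]aa__   (q1,_)→(q1,b,-1)
state=q1 head=1 tape=_c_[_]baa__   (q1,_)→(q1,b,-1)
state=q1 head=0 tape=_c[_]bbaa__   (q1,_)→(q1,b,-1)
state=q1 head=-1 tape=_[c]bbbaa__   (q1,c)→(q0,b,+1)
state=q0 head=0 tape=_b[b]bbaa__   (q0,b)→(q0,a,-1)
state=q0 head=-1 tape=_[b]abbaa__   (q0,b)→(q0,a,-1)
state=q0 head=-2 tape=[_]aabbaa__   (q0,_)→(q2,c,+1)
state=q2 head=-1 tape=c[a]abbaa__   (q2,a)→(q1,a,0)
state=q1 head=-1 tape=c[a]abbaa__   (q1,a)→(q0,_,+1)
state=q0 head=0 tape=c_[a]bbaa__   (q0,a)→(q0,_,+1)
state=q0 head=1 tape=c__[b]baa__   (q0,b)→(q0,a,-1)
state=q0 head=0 tape=c_[_]abaa__   (q0,_)→(q2,c,+1)
state=q2 head=1 tape=c_c[a]baa__   (q2,a)→(q1,a,0)
state=q1 head=1 tape=c_c[a]baa__   (q1,a)→(q0,_,+1)
state=q0 head=2 tape=c_c_[b]aa__   (q0,b)→(q0,a,-1)
state=q0 head=1 tape=c_c[_]aaa__   (q0,_)→(q2,c,+1)
state=q2 head=2 tape=c_cc[a]aa__   (q2,a)→(q1,a,0)
state=q1 head=2 tape=c_cc[a]aa__   (q1,a)→(q0,_,+1)
state=q0 head=3 tape=c_cc_[a]a__   (q0,a)→(q0,_,+1)
state=q0 head=4 tape=c_cc__[a]__   (q0,a)→(q0,_,+1)
state=q0 head=5 tape=c_cc___[_]_   (q0,_)→(q2,c,+1)
state=q2 head=6 tape=c_cc___c[_]   (q2,_)→(q2,b,-1)
state=q2 head=5 tape=c_cc___[c]b
No transition is defined for (q2, c); M halts in state q2.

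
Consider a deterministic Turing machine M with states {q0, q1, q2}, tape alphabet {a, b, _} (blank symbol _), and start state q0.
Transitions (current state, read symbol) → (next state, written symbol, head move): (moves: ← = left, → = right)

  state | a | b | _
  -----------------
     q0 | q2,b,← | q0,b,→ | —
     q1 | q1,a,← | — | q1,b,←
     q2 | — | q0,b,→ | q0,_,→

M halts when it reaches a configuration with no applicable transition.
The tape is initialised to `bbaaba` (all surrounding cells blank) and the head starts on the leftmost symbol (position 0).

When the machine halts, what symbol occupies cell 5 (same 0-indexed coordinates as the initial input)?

q0 | [b]baaba_   read b → write b, move →, go to q0
q0 | b[b]aaba_   read b → write b, move →, go to q0
q0 | bb[a]aba_   read a → write b, move ←, go to q2
q2 | b[b]baba_   read b → write b, move →, go to q0
q0 | bb[b]aba_   read b → write b, move →, go to q0
q0 | bbb[a]ba_   read a → write b, move ←, go to q2
q2 | bb[b]bba_   read b → write b, move →, go to q0
q0 | bbb[b]ba_   read b → write b, move →, go to q0
q0 | bbbb[b]a_   read b → write b, move →, go to q0
q0 | bbbbb[a]_   read a → write b, move ←, go to q2
q2 | bbbb[b]b_   read b → write b, move →, go to q0
q0 | bbbbb[b]_   read b → write b, move →, go to q0
q0 | bbbbbb[_]
Cell 5 holds b when M halts.

b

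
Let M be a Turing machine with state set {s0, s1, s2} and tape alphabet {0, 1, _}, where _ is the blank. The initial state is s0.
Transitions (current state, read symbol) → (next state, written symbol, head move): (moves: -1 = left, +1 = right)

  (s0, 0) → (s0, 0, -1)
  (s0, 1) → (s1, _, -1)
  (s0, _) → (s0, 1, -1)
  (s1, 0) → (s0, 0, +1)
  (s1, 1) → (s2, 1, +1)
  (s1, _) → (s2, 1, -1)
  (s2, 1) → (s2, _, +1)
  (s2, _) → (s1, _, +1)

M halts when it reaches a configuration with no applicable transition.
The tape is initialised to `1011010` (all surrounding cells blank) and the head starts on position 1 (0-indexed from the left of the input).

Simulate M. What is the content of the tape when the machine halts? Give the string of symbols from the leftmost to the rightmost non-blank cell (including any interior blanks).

1_1011010

state=s0 head=1 tape=___1[0]11010   (s0,0)→(s0,0,-1)
state=s0 head=0 tape=___[1]011010   (s0,1)→(s1,_,-1)
state=s1 head=-1 tape=__[_]_011010   (s1,_)→(s2,1,-1)
state=s2 head=-2 tape=_[_]1_011010   (s2,_)→(s1,_,+1)
state=s1 head=-1 tape=__[1]_011010   (s1,1)→(s2,1,+1)
state=s2 head=0 tape=__1[_]011010   (s2,_)→(s1,_,+1)
state=s1 head=1 tape=__1_[0]11010   (s1,0)→(s0,0,+1)
state=s0 head=2 tape=__1_0[1]1010   (s0,1)→(s1,_,-1)
state=s1 head=1 tape=__1_[0]_1010   (s1,0)→(s0,0,+1)
state=s0 head=2 tape=__1_0[_]1010   (s0,_)→(s0,1,-1)
state=s0 head=1 tape=__1_[0]11010   (s0,0)→(s0,0,-1)
state=s0 head=0 tape=__1[_]011010   (s0,_)→(s0,1,-1)
state=s0 head=-1 tape=__[1]1011010   (s0,1)→(s1,_,-1)
state=s1 head=-2 tape=_[_]_1011010   (s1,_)→(s2,1,-1)
state=s2 head=-3 tape=[_]1_1011010   (s2,_)→(s1,_,+1)
state=s1 head=-2 tape=_[1]_1011010   (s1,1)→(s2,1,+1)
state=s2 head=-1 tape=_1[_]1011010   (s2,_)→(s1,_,+1)
state=s1 head=0 tape=_1_[1]011010   (s1,1)→(s2,1,+1)
state=s2 head=1 tape=_1_1[0]11010
The non-blank tape span at halt is 1_1011010.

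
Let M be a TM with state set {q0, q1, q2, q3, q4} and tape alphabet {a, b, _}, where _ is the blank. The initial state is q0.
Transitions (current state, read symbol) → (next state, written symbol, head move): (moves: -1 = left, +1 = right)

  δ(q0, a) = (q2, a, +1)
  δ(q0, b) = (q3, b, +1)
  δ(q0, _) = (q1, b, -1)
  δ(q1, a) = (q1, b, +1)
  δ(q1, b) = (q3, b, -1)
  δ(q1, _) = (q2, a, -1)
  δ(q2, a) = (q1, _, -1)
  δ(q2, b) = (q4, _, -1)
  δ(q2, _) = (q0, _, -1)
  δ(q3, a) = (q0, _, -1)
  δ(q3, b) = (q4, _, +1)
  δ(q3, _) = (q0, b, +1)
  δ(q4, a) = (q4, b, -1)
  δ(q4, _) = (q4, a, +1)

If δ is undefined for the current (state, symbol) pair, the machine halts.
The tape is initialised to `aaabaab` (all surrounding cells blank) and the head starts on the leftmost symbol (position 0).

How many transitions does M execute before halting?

11

q0 | __[a]aabaab   read a → write a, move +1, go to q2
q2 | __a[a]abaab   read a → write _, move -1, go to q1
q1 | __[a]_abaab   read a → write b, move +1, go to q1
q1 | __b[_]abaab   read _ → write a, move -1, go to q2
q2 | __[b]aabaab   read b → write _, move -1, go to q4
q4 | _[_]_aabaab   read _ → write a, move +1, go to q4
q4 | _a[_]aabaab   read _ → write a, move +1, go to q4
q4 | _aa[a]abaab   read a → write b, move -1, go to q4
q4 | _a[a]babaab   read a → write b, move -1, go to q4
q4 | _[a]bbabaab   read a → write b, move -1, go to q4
q4 | [_]bbbabaab   read _ → write a, move +1, go to q4
q4 | a[b]bbabaab
M halts after 11 transitions.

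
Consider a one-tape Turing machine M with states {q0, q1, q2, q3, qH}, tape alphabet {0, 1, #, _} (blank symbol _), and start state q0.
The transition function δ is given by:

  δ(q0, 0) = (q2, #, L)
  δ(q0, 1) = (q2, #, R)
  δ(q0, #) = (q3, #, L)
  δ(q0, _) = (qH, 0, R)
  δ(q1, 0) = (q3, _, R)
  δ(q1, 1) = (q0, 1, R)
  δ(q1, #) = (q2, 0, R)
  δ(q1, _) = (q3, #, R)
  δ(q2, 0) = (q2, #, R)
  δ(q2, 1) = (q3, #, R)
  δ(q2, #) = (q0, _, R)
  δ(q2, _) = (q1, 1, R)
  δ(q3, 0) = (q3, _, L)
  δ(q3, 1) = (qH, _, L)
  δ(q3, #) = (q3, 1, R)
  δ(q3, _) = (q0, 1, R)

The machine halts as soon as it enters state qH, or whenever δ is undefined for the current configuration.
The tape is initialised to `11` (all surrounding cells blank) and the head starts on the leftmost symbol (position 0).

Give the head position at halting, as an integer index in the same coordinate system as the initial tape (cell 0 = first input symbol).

4

q0 | [1]1___   read 1 → write #, move R, go to q2
q2 | #[1]___   read 1 → write #, move R, go to q3
q3 | ##[_]__   read _ → write 1, move R, go to q0
q0 | ##1[_]_   read _ → write 0, move R, go to qH
qH | ##10[_]
At halt the head is at cell 4.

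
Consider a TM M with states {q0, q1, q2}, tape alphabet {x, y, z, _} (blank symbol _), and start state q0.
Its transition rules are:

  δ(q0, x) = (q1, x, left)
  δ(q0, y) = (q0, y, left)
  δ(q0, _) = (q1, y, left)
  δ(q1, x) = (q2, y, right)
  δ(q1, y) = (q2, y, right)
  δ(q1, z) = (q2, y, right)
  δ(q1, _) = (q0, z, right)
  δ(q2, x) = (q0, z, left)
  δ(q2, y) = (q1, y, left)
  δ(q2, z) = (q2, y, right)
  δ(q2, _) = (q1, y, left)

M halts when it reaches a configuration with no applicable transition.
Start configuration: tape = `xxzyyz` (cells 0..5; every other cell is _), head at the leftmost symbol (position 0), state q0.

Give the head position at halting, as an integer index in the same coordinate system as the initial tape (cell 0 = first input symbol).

-3

q0 | ___[x]xzyyz   read x → write x, move left, go to q1
q1 | __[_]xxzyyz   read _ → write z, move right, go to q0
q0 | __z[x]xzyyz   read x → write x, move left, go to q1
q1 | __[z]xxzyyz   read z → write y, move right, go to q2
q2 | __y[x]xzyyz   read x → write z, move left, go to q0
q0 | __[y]zxzyyz   read y → write y, move left, go to q0
q0 | _[_]yzxzyyz   read _ → write y, move left, go to q1
q1 | [_]yyzxzyyz   read _ → write z, move right, go to q0
q0 | z[y]yzxzyyz   read y → write y, move left, go to q0
q0 | [z]yyzxzyyz
At halt the head is at cell -3.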